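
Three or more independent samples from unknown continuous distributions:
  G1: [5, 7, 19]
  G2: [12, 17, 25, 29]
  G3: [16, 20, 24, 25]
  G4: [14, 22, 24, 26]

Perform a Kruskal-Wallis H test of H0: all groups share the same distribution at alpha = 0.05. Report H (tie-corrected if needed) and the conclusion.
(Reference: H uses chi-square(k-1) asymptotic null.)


Step 1: Combine all N = 15 observations and assign midranks.
sorted (value, group, rank): (5,G1,1), (7,G1,2), (12,G2,3), (14,G4,4), (16,G3,5), (17,G2,6), (19,G1,7), (20,G3,8), (22,G4,9), (24,G3,10.5), (24,G4,10.5), (25,G2,12.5), (25,G3,12.5), (26,G4,14), (29,G2,15)
Step 2: Sum ranks within each group.
R_1 = 10 (n_1 = 3)
R_2 = 36.5 (n_2 = 4)
R_3 = 36 (n_3 = 4)
R_4 = 37.5 (n_4 = 4)
Step 3: H = 12/(N(N+1)) * sum(R_i^2/n_i) - 3(N+1)
     = 12/(15*16) * (10^2/3 + 36.5^2/4 + 36^2/4 + 37.5^2/4) - 3*16
     = 0.050000 * 1041.96 - 48
     = 4.097917.
Step 4: Ties present; correction factor C = 1 - 12/(15^3 - 15) = 0.996429. Corrected H = 4.097917 / 0.996429 = 4.112605.
Step 5: Under H0, H ~ chi^2(3); p-value = 0.249559.
Step 6: alpha = 0.05. fail to reject H0.

H = 4.1126, df = 3, p = 0.249559, fail to reject H0.


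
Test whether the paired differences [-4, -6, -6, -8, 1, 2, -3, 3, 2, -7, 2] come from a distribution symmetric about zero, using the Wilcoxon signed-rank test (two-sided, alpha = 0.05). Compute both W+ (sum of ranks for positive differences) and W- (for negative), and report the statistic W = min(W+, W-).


Step 1: Drop any zero differences (none here) and take |d_i|.
|d| = [4, 6, 6, 8, 1, 2, 3, 3, 2, 7, 2]
Step 2: Midrank |d_i| (ties get averaged ranks).
ranks: |4|->7, |6|->8.5, |6|->8.5, |8|->11, |1|->1, |2|->3, |3|->5.5, |3|->5.5, |2|->3, |7|->10, |2|->3
Step 3: Attach original signs; sum ranks with positive sign and with negative sign.
W+ = 1 + 3 + 5.5 + 3 + 3 = 15.5
W- = 7 + 8.5 + 8.5 + 11 + 5.5 + 10 = 50.5
(Check: W+ + W- = 66 should equal n(n+1)/2 = 66.)
Step 4: Test statistic W = min(W+, W-) = 15.5.
Step 5: Ties in |d|, so use the tie-corrected normal approximation.
        E[W] = n(n+1)/4 = 11*12/4 = 33.
        Tie groups: |d|=2 (t=3), |d|=3 (t=2), |d|=6 (t=2); sum(t^3 - t) = 36.
        Var[W] = n(n+1)(2n+1)/24 - sum(t^3-t)/48 = 3036/24 - 36/48 = 125.75.
        z = (W - E[W]) / sqrt(Var[W]) = (15.5 - 33) / 11.2138 = -1.5606.
        Two-sided p = 2*Phi(z) = 0.118625.
Step 6: alpha = 0.05. fail to reject H0.

W+ = 15.5, W- = 50.5, W = min = 15.5, p = 0.118625, fail to reject H0.


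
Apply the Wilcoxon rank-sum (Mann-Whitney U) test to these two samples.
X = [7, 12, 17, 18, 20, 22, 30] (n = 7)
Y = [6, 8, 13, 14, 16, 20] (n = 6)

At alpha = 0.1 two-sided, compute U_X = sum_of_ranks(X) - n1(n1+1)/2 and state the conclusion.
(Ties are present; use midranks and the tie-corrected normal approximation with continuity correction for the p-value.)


Step 1: Combine and sort all 13 observations; assign midranks.
sorted (value, group): (6,Y), (7,X), (8,Y), (12,X), (13,Y), (14,Y), (16,Y), (17,X), (18,X), (20,X), (20,Y), (22,X), (30,X)
ranks: 6->1, 7->2, 8->3, 12->4, 13->5, 14->6, 16->7, 17->8, 18->9, 20->10.5, 20->10.5, 22->12, 30->13
Step 2: Rank sum for X: R1 = 2 + 4 + 8 + 9 + 10.5 + 12 + 13 = 58.5.
Step 3: U_X = R1 - n1(n1+1)/2 = 58.5 - 7*8/2 = 58.5 - 28 = 30.5.
       U_Y = n1*n2 - U_X = 42 - 30.5 = 11.5.
Step 4: Ties are present, so use the tie-corrected normal approximation (with continuity correction) for the p-value.
Step 5: p-value = 0.197926; compare to alpha = 0.1. fail to reject H0.

U_X = 30.5, p = 0.197926, fail to reject H0 at alpha = 0.1.


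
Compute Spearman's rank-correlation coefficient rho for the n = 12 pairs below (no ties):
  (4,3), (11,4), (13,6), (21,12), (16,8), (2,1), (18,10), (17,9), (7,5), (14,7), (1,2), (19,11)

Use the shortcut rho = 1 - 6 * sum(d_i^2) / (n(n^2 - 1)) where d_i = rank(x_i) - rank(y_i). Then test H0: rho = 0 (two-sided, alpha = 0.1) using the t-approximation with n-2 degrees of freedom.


Step 1: Rank x and y separately (midranks; no ties here).
rank(x): 4->3, 11->5, 13->6, 21->12, 16->8, 2->2, 18->10, 17->9, 7->4, 14->7, 1->1, 19->11
rank(y): 3->3, 4->4, 6->6, 12->12, 8->8, 1->1, 10->10, 9->9, 5->5, 7->7, 2->2, 11->11
Step 2: d_i = R_x(i) - R_y(i); compute d_i^2.
  (3-3)^2=0, (5-4)^2=1, (6-6)^2=0, (12-12)^2=0, (8-8)^2=0, (2-1)^2=1, (10-10)^2=0, (9-9)^2=0, (4-5)^2=1, (7-7)^2=0, (1-2)^2=1, (11-11)^2=0
sum(d^2) = 4.
Step 3: rho = 1 - 6*4 / (12*(12^2 - 1)) = 1 - 24/1716 = 0.986014.
Step 4: Under H0, t = rho * sqrt((n-2)/(1-rho^2)) = 18.7088 ~ t(10).
Step 5: Two-sided p-value from the t-distribution with 10 df = 0.000000.
Step 6: alpha = 0.1. reject H0.

rho = 0.9860, p = 0.000000, reject H0 at alpha = 0.1.


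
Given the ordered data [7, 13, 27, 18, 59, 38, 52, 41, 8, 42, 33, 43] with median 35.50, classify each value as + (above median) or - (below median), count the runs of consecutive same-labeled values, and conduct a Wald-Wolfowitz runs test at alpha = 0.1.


Step 1: Compute median = 35.50; label A = above, B = below.
Labels in order: BBBBAAAABABA  (n_A = 6, n_B = 6)
Step 2: Count runs R = 6.
Step 3: Under H0 (random ordering), E[R] = 2*n_A*n_B/(n_A+n_B) + 1 = 2*6*6/12 + 1 = 7.0000.
        Var[R] = 2*n_A*n_B*(2*n_A*n_B - n_A - n_B) / ((n_A+n_B)^2 * (n_A+n_B-1)) = 4320/1584 = 2.7273.
        SD[R] = 1.6514.
Step 4: Continuity-corrected z = (R + 0.5 - E[R]) / SD[R] = (6 + 0.5 - 7.0000) / 1.6514 = -0.3028.
Step 5: Two-sided p-value via normal approximation = 2*(1 - Phi(|z|)) = 0.762069.
Step 6: alpha = 0.1. fail to reject H0.

R = 6, z = -0.3028, p = 0.762069, fail to reject H0.


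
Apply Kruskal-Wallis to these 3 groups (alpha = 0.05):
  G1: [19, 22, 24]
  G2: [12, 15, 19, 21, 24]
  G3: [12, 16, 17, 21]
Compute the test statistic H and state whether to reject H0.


Step 1: Combine all N = 12 observations and assign midranks.
sorted (value, group, rank): (12,G2,1.5), (12,G3,1.5), (15,G2,3), (16,G3,4), (17,G3,5), (19,G1,6.5), (19,G2,6.5), (21,G2,8.5), (21,G3,8.5), (22,G1,10), (24,G1,11.5), (24,G2,11.5)
Step 2: Sum ranks within each group.
R_1 = 28 (n_1 = 3)
R_2 = 31 (n_2 = 5)
R_3 = 19 (n_3 = 4)
Step 3: H = 12/(N(N+1)) * sum(R_i^2/n_i) - 3(N+1)
     = 12/(12*13) * (28^2/3 + 31^2/5 + 19^2/4) - 3*13
     = 0.076923 * 543.783 - 39
     = 2.829487.
Step 4: Ties present; correction factor C = 1 - 24/(12^3 - 12) = 0.986014. Corrected H = 2.829487 / 0.986014 = 2.869622.
Step 5: Under H0, H ~ chi^2(2); p-value = 0.238160.
Step 6: alpha = 0.05. fail to reject H0.

H = 2.8696, df = 2, p = 0.238160, fail to reject H0.


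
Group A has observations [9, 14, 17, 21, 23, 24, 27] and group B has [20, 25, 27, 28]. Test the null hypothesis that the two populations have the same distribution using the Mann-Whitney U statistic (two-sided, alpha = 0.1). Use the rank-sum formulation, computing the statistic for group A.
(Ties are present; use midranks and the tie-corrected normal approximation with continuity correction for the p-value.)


Step 1: Combine and sort all 11 observations; assign midranks.
sorted (value, group): (9,X), (14,X), (17,X), (20,Y), (21,X), (23,X), (24,X), (25,Y), (27,X), (27,Y), (28,Y)
ranks: 9->1, 14->2, 17->3, 20->4, 21->5, 23->6, 24->7, 25->8, 27->9.5, 27->9.5, 28->11
Step 2: Rank sum for X: R1 = 1 + 2 + 3 + 5 + 6 + 7 + 9.5 = 33.5.
Step 3: U_X = R1 - n1(n1+1)/2 = 33.5 - 7*8/2 = 33.5 - 28 = 5.5.
       U_Y = n1*n2 - U_X = 28 - 5.5 = 22.5.
Step 4: Ties are present, so use the tie-corrected normal approximation (with continuity correction) for the p-value.
Step 5: p-value = 0.129695; compare to alpha = 0.1. fail to reject H0.

U_X = 5.5, p = 0.129695, fail to reject H0 at alpha = 0.1.


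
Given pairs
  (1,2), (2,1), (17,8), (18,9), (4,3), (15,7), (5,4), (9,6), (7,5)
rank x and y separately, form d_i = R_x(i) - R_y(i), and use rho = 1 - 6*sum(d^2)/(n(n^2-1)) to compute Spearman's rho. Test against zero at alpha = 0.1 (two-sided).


Step 1: Rank x and y separately (midranks; no ties here).
rank(x): 1->1, 2->2, 17->8, 18->9, 4->3, 15->7, 5->4, 9->6, 7->5
rank(y): 2->2, 1->1, 8->8, 9->9, 3->3, 7->7, 4->4, 6->6, 5->5
Step 2: d_i = R_x(i) - R_y(i); compute d_i^2.
  (1-2)^2=1, (2-1)^2=1, (8-8)^2=0, (9-9)^2=0, (3-3)^2=0, (7-7)^2=0, (4-4)^2=0, (6-6)^2=0, (5-5)^2=0
sum(d^2) = 2.
Step 3: rho = 1 - 6*2 / (9*(9^2 - 1)) = 1 - 12/720 = 0.983333.
Step 4: Under H0, t = rho * sqrt((n-2)/(1-rho^2)) = 14.3096 ~ t(7).
Step 5: Two-sided p-value from the t-distribution with 7 df = 0.000002.
Step 6: alpha = 0.1. reject H0.

rho = 0.9833, p = 0.000002, reject H0 at alpha = 0.1.


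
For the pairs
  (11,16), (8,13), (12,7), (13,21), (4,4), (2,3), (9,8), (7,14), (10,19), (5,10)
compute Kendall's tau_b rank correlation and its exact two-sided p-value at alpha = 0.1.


Step 1: Enumerate the 45 unordered pairs (i,j) with i<j and classify each by sign(x_j-x_i) * sign(y_j-y_i).
  (1,2):dx=-3,dy=-3->C; (1,3):dx=+1,dy=-9->D; (1,4):dx=+2,dy=+5->C; (1,5):dx=-7,dy=-12->C
  (1,6):dx=-9,dy=-13->C; (1,7):dx=-2,dy=-8->C; (1,8):dx=-4,dy=-2->C; (1,9):dx=-1,dy=+3->D
  (1,10):dx=-6,dy=-6->C; (2,3):dx=+4,dy=-6->D; (2,4):dx=+5,dy=+8->C; (2,5):dx=-4,dy=-9->C
  (2,6):dx=-6,dy=-10->C; (2,7):dx=+1,dy=-5->D; (2,8):dx=-1,dy=+1->D; (2,9):dx=+2,dy=+6->C
  (2,10):dx=-3,dy=-3->C; (3,4):dx=+1,dy=+14->C; (3,5):dx=-8,dy=-3->C; (3,6):dx=-10,dy=-4->C
  (3,7):dx=-3,dy=+1->D; (3,8):dx=-5,dy=+7->D; (3,9):dx=-2,dy=+12->D; (3,10):dx=-7,dy=+3->D
  (4,5):dx=-9,dy=-17->C; (4,6):dx=-11,dy=-18->C; (4,7):dx=-4,dy=-13->C; (4,8):dx=-6,dy=-7->C
  (4,9):dx=-3,dy=-2->C; (4,10):dx=-8,dy=-11->C; (5,6):dx=-2,dy=-1->C; (5,7):dx=+5,dy=+4->C
  (5,8):dx=+3,dy=+10->C; (5,9):dx=+6,dy=+15->C; (5,10):dx=+1,dy=+6->C; (6,7):dx=+7,dy=+5->C
  (6,8):dx=+5,dy=+11->C; (6,9):dx=+8,dy=+16->C; (6,10):dx=+3,dy=+7->C; (7,8):dx=-2,dy=+6->D
  (7,9):dx=+1,dy=+11->C; (7,10):dx=-4,dy=+2->D; (8,9):dx=+3,dy=+5->C; (8,10):dx=-2,dy=-4->C
  (9,10):dx=-5,dy=-9->C
Step 2: C = 34, D = 11, total pairs = 45.
Step 3: tau = (C - D)/(n(n-1)/2) = (34 - 11)/45 = 0.511111.
Step 4: Exact two-sided p-value (enumerate n! = 3628800 permutations of y under H0): p = 0.046623.
Step 5: alpha = 0.1. reject H0.

tau_b = 0.5111 (C=34, D=11), p = 0.046623, reject H0.


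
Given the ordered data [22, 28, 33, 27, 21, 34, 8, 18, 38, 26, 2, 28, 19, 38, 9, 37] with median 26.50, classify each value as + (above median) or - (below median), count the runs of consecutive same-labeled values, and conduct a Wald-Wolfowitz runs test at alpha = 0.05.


Step 1: Compute median = 26.50; label A = above, B = below.
Labels in order: BAAABABBABBABABA  (n_A = 8, n_B = 8)
Step 2: Count runs R = 12.
Step 3: Under H0 (random ordering), E[R] = 2*n_A*n_B/(n_A+n_B) + 1 = 2*8*8/16 + 1 = 9.0000.
        Var[R] = 2*n_A*n_B*(2*n_A*n_B - n_A - n_B) / ((n_A+n_B)^2 * (n_A+n_B-1)) = 14336/3840 = 3.7333.
        SD[R] = 1.9322.
Step 4: Continuity-corrected z = (R - 0.5 - E[R]) / SD[R] = (12 - 0.5 - 9.0000) / 1.9322 = 1.2939.
Step 5: Two-sided p-value via normal approximation = 2*(1 - Phi(|z|)) = 0.195709.
Step 6: alpha = 0.05. fail to reject H0.

R = 12, z = 1.2939, p = 0.195709, fail to reject H0.


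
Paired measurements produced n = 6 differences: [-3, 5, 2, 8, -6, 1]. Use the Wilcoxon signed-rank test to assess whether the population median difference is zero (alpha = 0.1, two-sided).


Step 1: Drop any zero differences (none here) and take |d_i|.
|d| = [3, 5, 2, 8, 6, 1]
Step 2: Midrank |d_i| (ties get averaged ranks).
ranks: |3|->3, |5|->4, |2|->2, |8|->6, |6|->5, |1|->1
Step 3: Attach original signs; sum ranks with positive sign and with negative sign.
W+ = 4 + 2 + 6 + 1 = 13
W- = 3 + 5 = 8
(Check: W+ + W- = 21 should equal n(n+1)/2 = 21.)
Step 4: Test statistic W = min(W+, W-) = 8.
Step 5: No ties, so the exact null distribution over the 2^6 = 64 sign assignments gives the two-sided p-value = 0.687500.
Step 6: alpha = 0.1. fail to reject H0.

W+ = 13, W- = 8, W = min = 8, p = 0.687500, fail to reject H0.


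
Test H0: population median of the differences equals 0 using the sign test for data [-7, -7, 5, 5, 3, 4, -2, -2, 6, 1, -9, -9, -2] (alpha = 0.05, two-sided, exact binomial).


Step 1: Discard zero differences. Original n = 13; n_eff = number of nonzero differences = 13.
Nonzero differences (with sign): -7, -7, +5, +5, +3, +4, -2, -2, +6, +1, -9, -9, -2
Step 2: Count signs: positive = 6, negative = 7.
Step 3: Under H0: P(positive) = 0.5, so the number of positives S ~ Bin(13, 0.5).
Step 4: Two-sided exact p-value = sum of Bin(13,0.5) probabilities at or below the observed probability = 1.000000.
Step 5: alpha = 0.05. fail to reject H0.

n_eff = 13, pos = 6, neg = 7, p = 1.000000, fail to reject H0.


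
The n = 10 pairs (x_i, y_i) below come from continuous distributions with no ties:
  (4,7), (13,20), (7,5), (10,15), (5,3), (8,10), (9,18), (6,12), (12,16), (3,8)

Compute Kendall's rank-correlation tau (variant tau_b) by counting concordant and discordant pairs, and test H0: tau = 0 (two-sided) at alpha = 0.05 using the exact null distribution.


Step 1: Enumerate the 45 unordered pairs (i,j) with i<j and classify each by sign(x_j-x_i) * sign(y_j-y_i).
  (1,2):dx=+9,dy=+13->C; (1,3):dx=+3,dy=-2->D; (1,4):dx=+6,dy=+8->C; (1,5):dx=+1,dy=-4->D
  (1,6):dx=+4,dy=+3->C; (1,7):dx=+5,dy=+11->C; (1,8):dx=+2,dy=+5->C; (1,9):dx=+8,dy=+9->C
  (1,10):dx=-1,dy=+1->D; (2,3):dx=-6,dy=-15->C; (2,4):dx=-3,dy=-5->C; (2,5):dx=-8,dy=-17->C
  (2,6):dx=-5,dy=-10->C; (2,7):dx=-4,dy=-2->C; (2,8):dx=-7,dy=-8->C; (2,9):dx=-1,dy=-4->C
  (2,10):dx=-10,dy=-12->C; (3,4):dx=+3,dy=+10->C; (3,5):dx=-2,dy=-2->C; (3,6):dx=+1,dy=+5->C
  (3,7):dx=+2,dy=+13->C; (3,8):dx=-1,dy=+7->D; (3,9):dx=+5,dy=+11->C; (3,10):dx=-4,dy=+3->D
  (4,5):dx=-5,dy=-12->C; (4,6):dx=-2,dy=-5->C; (4,7):dx=-1,dy=+3->D; (4,8):dx=-4,dy=-3->C
  (4,9):dx=+2,dy=+1->C; (4,10):dx=-7,dy=-7->C; (5,6):dx=+3,dy=+7->C; (5,7):dx=+4,dy=+15->C
  (5,8):dx=+1,dy=+9->C; (5,9):dx=+7,dy=+13->C; (5,10):dx=-2,dy=+5->D; (6,7):dx=+1,dy=+8->C
  (6,8):dx=-2,dy=+2->D; (6,9):dx=+4,dy=+6->C; (6,10):dx=-5,dy=-2->C; (7,8):dx=-3,dy=-6->C
  (7,9):dx=+3,dy=-2->D; (7,10):dx=-6,dy=-10->C; (8,9):dx=+6,dy=+4->C; (8,10):dx=-3,dy=-4->C
  (9,10):dx=-9,dy=-8->C
Step 2: C = 36, D = 9, total pairs = 45.
Step 3: tau = (C - D)/(n(n-1)/2) = (36 - 9)/45 = 0.600000.
Step 4: Exact two-sided p-value (enumerate n! = 3628800 permutations of y under H0): p = 0.016666.
Step 5: alpha = 0.05. reject H0.

tau_b = 0.6000 (C=36, D=9), p = 0.016666, reject H0.


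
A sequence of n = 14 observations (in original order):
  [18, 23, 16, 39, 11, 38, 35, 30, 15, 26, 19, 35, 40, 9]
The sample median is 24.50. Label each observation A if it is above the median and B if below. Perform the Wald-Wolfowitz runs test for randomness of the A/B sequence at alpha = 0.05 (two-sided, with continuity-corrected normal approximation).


Step 1: Compute median = 24.50; label A = above, B = below.
Labels in order: BBBABAAABABAAB  (n_A = 7, n_B = 7)
Step 2: Count runs R = 9.
Step 3: Under H0 (random ordering), E[R] = 2*n_A*n_B/(n_A+n_B) + 1 = 2*7*7/14 + 1 = 8.0000.
        Var[R] = 2*n_A*n_B*(2*n_A*n_B - n_A - n_B) / ((n_A+n_B)^2 * (n_A+n_B-1)) = 8232/2548 = 3.2308.
        SD[R] = 1.7974.
Step 4: Continuity-corrected z = (R - 0.5 - E[R]) / SD[R] = (9 - 0.5 - 8.0000) / 1.7974 = 0.2782.
Step 5: Two-sided p-value via normal approximation = 2*(1 - Phi(|z|)) = 0.780879.
Step 6: alpha = 0.05. fail to reject H0.

R = 9, z = 0.2782, p = 0.780879, fail to reject H0.


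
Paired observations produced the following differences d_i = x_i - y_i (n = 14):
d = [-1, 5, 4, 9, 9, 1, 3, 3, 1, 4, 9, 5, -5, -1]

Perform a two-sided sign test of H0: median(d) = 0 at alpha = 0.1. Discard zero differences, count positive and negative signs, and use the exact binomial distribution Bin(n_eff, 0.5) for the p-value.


Step 1: Discard zero differences. Original n = 14; n_eff = number of nonzero differences = 14.
Nonzero differences (with sign): -1, +5, +4, +9, +9, +1, +3, +3, +1, +4, +9, +5, -5, -1
Step 2: Count signs: positive = 11, negative = 3.
Step 3: Under H0: P(positive) = 0.5, so the number of positives S ~ Bin(14, 0.5).
Step 4: Two-sided exact p-value = sum of Bin(14,0.5) probabilities at or below the observed probability = 0.057373.
Step 5: alpha = 0.1. reject H0.

n_eff = 14, pos = 11, neg = 3, p = 0.057373, reject H0.


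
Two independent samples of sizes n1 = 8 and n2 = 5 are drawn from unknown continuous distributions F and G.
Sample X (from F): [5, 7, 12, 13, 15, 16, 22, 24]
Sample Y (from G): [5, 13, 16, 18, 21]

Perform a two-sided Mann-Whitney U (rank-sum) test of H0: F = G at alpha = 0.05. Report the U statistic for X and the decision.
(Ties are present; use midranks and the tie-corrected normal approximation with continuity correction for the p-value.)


Step 1: Combine and sort all 13 observations; assign midranks.
sorted (value, group): (5,X), (5,Y), (7,X), (12,X), (13,X), (13,Y), (15,X), (16,X), (16,Y), (18,Y), (21,Y), (22,X), (24,X)
ranks: 5->1.5, 5->1.5, 7->3, 12->4, 13->5.5, 13->5.5, 15->7, 16->8.5, 16->8.5, 18->10, 21->11, 22->12, 24->13
Step 2: Rank sum for X: R1 = 1.5 + 3 + 4 + 5.5 + 7 + 8.5 + 12 + 13 = 54.5.
Step 3: U_X = R1 - n1(n1+1)/2 = 54.5 - 8*9/2 = 54.5 - 36 = 18.5.
       U_Y = n1*n2 - U_X = 40 - 18.5 = 21.5.
Step 4: Ties are present, so use the tie-corrected normal approximation (with continuity correction) for the p-value.
Step 5: p-value = 0.883138; compare to alpha = 0.05. fail to reject H0.

U_X = 18.5, p = 0.883138, fail to reject H0 at alpha = 0.05.


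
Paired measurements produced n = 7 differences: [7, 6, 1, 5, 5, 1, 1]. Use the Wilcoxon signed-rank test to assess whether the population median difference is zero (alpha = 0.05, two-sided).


Step 1: Drop any zero differences (none here) and take |d_i|.
|d| = [7, 6, 1, 5, 5, 1, 1]
Step 2: Midrank |d_i| (ties get averaged ranks).
ranks: |7|->7, |6|->6, |1|->2, |5|->4.5, |5|->4.5, |1|->2, |1|->2
Step 3: Attach original signs; sum ranks with positive sign and with negative sign.
W+ = 7 + 6 + 2 + 4.5 + 4.5 + 2 + 2 = 28
W- = 0 = 0
(Check: W+ + W- = 28 should equal n(n+1)/2 = 28.)
Step 4: Test statistic W = min(W+, W-) = 0.
Step 5: Ties in |d|, so use the tie-corrected normal approximation.
        E[W] = n(n+1)/4 = 7*8/4 = 14.
        Tie groups: |d|=1 (t=3), |d|=5 (t=2); sum(t^3 - t) = 30.
        Var[W] = n(n+1)(2n+1)/24 - sum(t^3-t)/48 = 840/24 - 30/48 = 34.375.
        z = (W - E[W]) / sqrt(Var[W]) = (0 - 14) / 5.8630 = -2.3878.
        Two-sided p = 2*Phi(z) = 0.016947.
Step 6: alpha = 0.05. reject H0.

W+ = 28, W- = 0, W = min = 0, p = 0.016947, reject H0.


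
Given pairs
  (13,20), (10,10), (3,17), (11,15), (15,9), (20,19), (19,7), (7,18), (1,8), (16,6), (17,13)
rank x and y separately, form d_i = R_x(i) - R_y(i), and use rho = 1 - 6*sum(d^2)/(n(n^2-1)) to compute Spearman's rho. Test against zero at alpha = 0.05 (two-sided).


Step 1: Rank x and y separately (midranks; no ties here).
rank(x): 13->6, 10->4, 3->2, 11->5, 15->7, 20->11, 19->10, 7->3, 1->1, 16->8, 17->9
rank(y): 20->11, 10->5, 17->8, 15->7, 9->4, 19->10, 7->2, 18->9, 8->3, 6->1, 13->6
Step 2: d_i = R_x(i) - R_y(i); compute d_i^2.
  (6-11)^2=25, (4-5)^2=1, (2-8)^2=36, (5-7)^2=4, (7-4)^2=9, (11-10)^2=1, (10-2)^2=64, (3-9)^2=36, (1-3)^2=4, (8-1)^2=49, (9-6)^2=9
sum(d^2) = 238.
Step 3: rho = 1 - 6*238 / (11*(11^2 - 1)) = 1 - 1428/1320 = -0.081818.
Step 4: Under H0, t = rho * sqrt((n-2)/(1-rho^2)) = -0.2463 ~ t(9).
Step 5: Two-sided p-value from the t-distribution with 9 df = 0.810990.
Step 6: alpha = 0.05. fail to reject H0.

rho = -0.0818, p = 0.810990, fail to reject H0 at alpha = 0.05.


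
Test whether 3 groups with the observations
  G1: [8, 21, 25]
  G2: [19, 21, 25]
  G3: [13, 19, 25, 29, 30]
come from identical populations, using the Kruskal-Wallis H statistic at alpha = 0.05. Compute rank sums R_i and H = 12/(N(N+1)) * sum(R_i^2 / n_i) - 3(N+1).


Step 1: Combine all N = 11 observations and assign midranks.
sorted (value, group, rank): (8,G1,1), (13,G3,2), (19,G2,3.5), (19,G3,3.5), (21,G1,5.5), (21,G2,5.5), (25,G1,8), (25,G2,8), (25,G3,8), (29,G3,10), (30,G3,11)
Step 2: Sum ranks within each group.
R_1 = 14.5 (n_1 = 3)
R_2 = 17 (n_2 = 3)
R_3 = 34.5 (n_3 = 5)
Step 3: H = 12/(N(N+1)) * sum(R_i^2/n_i) - 3(N+1)
     = 12/(11*12) * (14.5^2/3 + 17^2/3 + 34.5^2/5) - 3*12
     = 0.090909 * 404.467 - 36
     = 0.769697.
Step 4: Ties present; correction factor C = 1 - 36/(11^3 - 11) = 0.972727. Corrected H = 0.769697 / 0.972727 = 0.791277.
Step 5: Under H0, H ~ chi^2(2); p-value = 0.673250.
Step 6: alpha = 0.05. fail to reject H0.

H = 0.7913, df = 2, p = 0.673250, fail to reject H0.


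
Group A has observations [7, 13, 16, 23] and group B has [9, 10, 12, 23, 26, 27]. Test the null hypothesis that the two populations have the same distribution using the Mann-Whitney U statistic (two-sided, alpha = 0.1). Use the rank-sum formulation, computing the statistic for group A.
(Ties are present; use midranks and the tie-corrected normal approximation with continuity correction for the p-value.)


Step 1: Combine and sort all 10 observations; assign midranks.
sorted (value, group): (7,X), (9,Y), (10,Y), (12,Y), (13,X), (16,X), (23,X), (23,Y), (26,Y), (27,Y)
ranks: 7->1, 9->2, 10->3, 12->4, 13->5, 16->6, 23->7.5, 23->7.5, 26->9, 27->10
Step 2: Rank sum for X: R1 = 1 + 5 + 6 + 7.5 = 19.5.
Step 3: U_X = R1 - n1(n1+1)/2 = 19.5 - 4*5/2 = 19.5 - 10 = 9.5.
       U_Y = n1*n2 - U_X = 24 - 9.5 = 14.5.
Step 4: Ties are present, so use the tie-corrected normal approximation (with continuity correction) for the p-value.
Step 5: p-value = 0.668870; compare to alpha = 0.1. fail to reject H0.

U_X = 9.5, p = 0.668870, fail to reject H0 at alpha = 0.1.


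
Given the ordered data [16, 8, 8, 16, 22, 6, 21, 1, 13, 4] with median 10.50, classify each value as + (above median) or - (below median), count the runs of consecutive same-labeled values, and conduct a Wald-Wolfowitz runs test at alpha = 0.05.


Step 1: Compute median = 10.50; label A = above, B = below.
Labels in order: ABBAABABAB  (n_A = 5, n_B = 5)
Step 2: Count runs R = 8.
Step 3: Under H0 (random ordering), E[R] = 2*n_A*n_B/(n_A+n_B) + 1 = 2*5*5/10 + 1 = 6.0000.
        Var[R] = 2*n_A*n_B*(2*n_A*n_B - n_A - n_B) / ((n_A+n_B)^2 * (n_A+n_B-1)) = 2000/900 = 2.2222.
        SD[R] = 1.4907.
Step 4: Continuity-corrected z = (R - 0.5 - E[R]) / SD[R] = (8 - 0.5 - 6.0000) / 1.4907 = 1.0062.
Step 5: Two-sided p-value via normal approximation = 2*(1 - Phi(|z|)) = 0.314305.
Step 6: alpha = 0.05. fail to reject H0.

R = 8, z = 1.0062, p = 0.314305, fail to reject H0.


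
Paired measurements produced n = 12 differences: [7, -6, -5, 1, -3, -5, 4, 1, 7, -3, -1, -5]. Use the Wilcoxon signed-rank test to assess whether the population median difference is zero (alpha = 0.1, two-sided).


Step 1: Drop any zero differences (none here) and take |d_i|.
|d| = [7, 6, 5, 1, 3, 5, 4, 1, 7, 3, 1, 5]
Step 2: Midrank |d_i| (ties get averaged ranks).
ranks: |7|->11.5, |6|->10, |5|->8, |1|->2, |3|->4.5, |5|->8, |4|->6, |1|->2, |7|->11.5, |3|->4.5, |1|->2, |5|->8
Step 3: Attach original signs; sum ranks with positive sign and with negative sign.
W+ = 11.5 + 2 + 6 + 2 + 11.5 = 33
W- = 10 + 8 + 4.5 + 8 + 4.5 + 2 + 8 = 45
(Check: W+ + W- = 78 should equal n(n+1)/2 = 78.)
Step 4: Test statistic W = min(W+, W-) = 33.
Step 5: Ties in |d|, so use the tie-corrected normal approximation.
        E[W] = n(n+1)/4 = 12*13/4 = 39.
        Tie groups: |d|=1 (t=3), |d|=3 (t=2), |d|=5 (t=3), |d|=7 (t=2); sum(t^3 - t) = 60.
        Var[W] = n(n+1)(2n+1)/24 - sum(t^3-t)/48 = 3900/24 - 60/48 = 161.25.
        z = (W - E[W]) / sqrt(Var[W]) = (33 - 39) / 12.6984 = -0.4725.
        Two-sided p = 2*Phi(z) = 0.636570.
Step 6: alpha = 0.1. fail to reject H0.

W+ = 33, W- = 45, W = min = 33, p = 0.636570, fail to reject H0.


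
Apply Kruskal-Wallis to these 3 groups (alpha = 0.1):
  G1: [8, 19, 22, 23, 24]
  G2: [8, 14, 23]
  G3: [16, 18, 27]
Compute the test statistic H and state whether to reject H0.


Step 1: Combine all N = 11 observations and assign midranks.
sorted (value, group, rank): (8,G1,1.5), (8,G2,1.5), (14,G2,3), (16,G3,4), (18,G3,5), (19,G1,6), (22,G1,7), (23,G1,8.5), (23,G2,8.5), (24,G1,10), (27,G3,11)
Step 2: Sum ranks within each group.
R_1 = 33 (n_1 = 5)
R_2 = 13 (n_2 = 3)
R_3 = 20 (n_3 = 3)
Step 3: H = 12/(N(N+1)) * sum(R_i^2/n_i) - 3(N+1)
     = 12/(11*12) * (33^2/5 + 13^2/3 + 20^2/3) - 3*12
     = 0.090909 * 407.467 - 36
     = 1.042424.
Step 4: Ties present; correction factor C = 1 - 12/(11^3 - 11) = 0.990909. Corrected H = 1.042424 / 0.990909 = 1.051988.
Step 5: Under H0, H ~ chi^2(2); p-value = 0.590968.
Step 6: alpha = 0.1. fail to reject H0.

H = 1.0520, df = 2, p = 0.590968, fail to reject H0.


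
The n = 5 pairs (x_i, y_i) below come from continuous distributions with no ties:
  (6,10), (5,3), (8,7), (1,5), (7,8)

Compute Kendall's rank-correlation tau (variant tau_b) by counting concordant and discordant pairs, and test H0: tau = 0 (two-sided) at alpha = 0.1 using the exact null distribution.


Step 1: Enumerate the 10 unordered pairs (i,j) with i<j and classify each by sign(x_j-x_i) * sign(y_j-y_i).
  (1,2):dx=-1,dy=-7->C; (1,3):dx=+2,dy=-3->D; (1,4):dx=-5,dy=-5->C; (1,5):dx=+1,dy=-2->D
  (2,3):dx=+3,dy=+4->C; (2,4):dx=-4,dy=+2->D; (2,5):dx=+2,dy=+5->C; (3,4):dx=-7,dy=-2->C
  (3,5):dx=-1,dy=+1->D; (4,5):dx=+6,dy=+3->C
Step 2: C = 6, D = 4, total pairs = 10.
Step 3: tau = (C - D)/(n(n-1)/2) = (6 - 4)/10 = 0.200000.
Step 4: Exact two-sided p-value (enumerate n! = 120 permutations of y under H0): p = 0.816667.
Step 5: alpha = 0.1. fail to reject H0.

tau_b = 0.2000 (C=6, D=4), p = 0.816667, fail to reject H0.


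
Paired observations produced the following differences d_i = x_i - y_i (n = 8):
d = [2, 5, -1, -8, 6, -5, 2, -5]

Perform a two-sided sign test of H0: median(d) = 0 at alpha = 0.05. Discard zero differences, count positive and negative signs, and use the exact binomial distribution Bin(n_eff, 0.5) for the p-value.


Step 1: Discard zero differences. Original n = 8; n_eff = number of nonzero differences = 8.
Nonzero differences (with sign): +2, +5, -1, -8, +6, -5, +2, -5
Step 2: Count signs: positive = 4, negative = 4.
Step 3: Under H0: P(positive) = 0.5, so the number of positives S ~ Bin(8, 0.5).
Step 4: Two-sided exact p-value = sum of Bin(8,0.5) probabilities at or below the observed probability = 1.000000.
Step 5: alpha = 0.05. fail to reject H0.

n_eff = 8, pos = 4, neg = 4, p = 1.000000, fail to reject H0.


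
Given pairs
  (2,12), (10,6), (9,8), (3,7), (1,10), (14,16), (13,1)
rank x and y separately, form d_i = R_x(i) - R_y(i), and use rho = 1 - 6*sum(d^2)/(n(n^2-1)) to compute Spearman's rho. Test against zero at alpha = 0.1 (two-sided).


Step 1: Rank x and y separately (midranks; no ties here).
rank(x): 2->2, 10->5, 9->4, 3->3, 1->1, 14->7, 13->6
rank(y): 12->6, 6->2, 8->4, 7->3, 10->5, 16->7, 1->1
Step 2: d_i = R_x(i) - R_y(i); compute d_i^2.
  (2-6)^2=16, (5-2)^2=9, (4-4)^2=0, (3-3)^2=0, (1-5)^2=16, (7-7)^2=0, (6-1)^2=25
sum(d^2) = 66.
Step 3: rho = 1 - 6*66 / (7*(7^2 - 1)) = 1 - 396/336 = -0.178571.
Step 4: Under H0, t = rho * sqrt((n-2)/(1-rho^2)) = -0.4058 ~ t(5).
Step 5: Two-sided p-value from the t-distribution with 5 df = 0.701658.
Step 6: alpha = 0.1. fail to reject H0.

rho = -0.1786, p = 0.701658, fail to reject H0 at alpha = 0.1.


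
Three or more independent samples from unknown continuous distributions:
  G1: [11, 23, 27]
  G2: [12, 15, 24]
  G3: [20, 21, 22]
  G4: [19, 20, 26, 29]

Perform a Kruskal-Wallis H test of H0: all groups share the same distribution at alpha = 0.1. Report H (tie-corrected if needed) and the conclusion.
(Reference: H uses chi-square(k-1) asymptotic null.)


Step 1: Combine all N = 13 observations and assign midranks.
sorted (value, group, rank): (11,G1,1), (12,G2,2), (15,G2,3), (19,G4,4), (20,G3,5.5), (20,G4,5.5), (21,G3,7), (22,G3,8), (23,G1,9), (24,G2,10), (26,G4,11), (27,G1,12), (29,G4,13)
Step 2: Sum ranks within each group.
R_1 = 22 (n_1 = 3)
R_2 = 15 (n_2 = 3)
R_3 = 20.5 (n_3 = 3)
R_4 = 33.5 (n_4 = 4)
Step 3: H = 12/(N(N+1)) * sum(R_i^2/n_i) - 3(N+1)
     = 12/(13*14) * (22^2/3 + 15^2/3 + 20.5^2/3 + 33.5^2/4) - 3*14
     = 0.065934 * 656.979 - 42
     = 1.317308.
Step 4: Ties present; correction factor C = 1 - 6/(13^3 - 13) = 0.997253. Corrected H = 1.317308 / 0.997253 = 1.320937.
Step 5: Under H0, H ~ chi^2(3); p-value = 0.724168.
Step 6: alpha = 0.1. fail to reject H0.

H = 1.3209, df = 3, p = 0.724168, fail to reject H0.


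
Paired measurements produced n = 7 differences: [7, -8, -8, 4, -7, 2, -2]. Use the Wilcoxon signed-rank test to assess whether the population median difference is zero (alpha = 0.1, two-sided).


Step 1: Drop any zero differences (none here) and take |d_i|.
|d| = [7, 8, 8, 4, 7, 2, 2]
Step 2: Midrank |d_i| (ties get averaged ranks).
ranks: |7|->4.5, |8|->6.5, |8|->6.5, |4|->3, |7|->4.5, |2|->1.5, |2|->1.5
Step 3: Attach original signs; sum ranks with positive sign and with negative sign.
W+ = 4.5 + 3 + 1.5 = 9
W- = 6.5 + 6.5 + 4.5 + 1.5 = 19
(Check: W+ + W- = 28 should equal n(n+1)/2 = 28.)
Step 4: Test statistic W = min(W+, W-) = 9.
Step 5: Ties in |d|, so use the tie-corrected normal approximation.
        E[W] = n(n+1)/4 = 7*8/4 = 14.
        Tie groups: |d|=2 (t=2), |d|=7 (t=2), |d|=8 (t=2); sum(t^3 - t) = 18.
        Var[W] = n(n+1)(2n+1)/24 - sum(t^3-t)/48 = 840/24 - 18/48 = 34.625.
        z = (W - E[W]) / sqrt(Var[W]) = (9 - 14) / 5.8843 = -0.8497.
        Two-sided p = 2*Phi(z) = 0.395482.
Step 6: alpha = 0.1. fail to reject H0.

W+ = 9, W- = 19, W = min = 9, p = 0.395482, fail to reject H0.


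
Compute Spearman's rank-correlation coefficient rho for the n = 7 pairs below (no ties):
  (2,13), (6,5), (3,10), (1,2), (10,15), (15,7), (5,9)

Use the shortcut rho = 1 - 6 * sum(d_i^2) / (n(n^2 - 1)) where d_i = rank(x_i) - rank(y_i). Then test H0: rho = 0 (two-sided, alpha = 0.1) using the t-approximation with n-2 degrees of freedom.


Step 1: Rank x and y separately (midranks; no ties here).
rank(x): 2->2, 6->5, 3->3, 1->1, 10->6, 15->7, 5->4
rank(y): 13->6, 5->2, 10->5, 2->1, 15->7, 7->3, 9->4
Step 2: d_i = R_x(i) - R_y(i); compute d_i^2.
  (2-6)^2=16, (5-2)^2=9, (3-5)^2=4, (1-1)^2=0, (6-7)^2=1, (7-3)^2=16, (4-4)^2=0
sum(d^2) = 46.
Step 3: rho = 1 - 6*46 / (7*(7^2 - 1)) = 1 - 276/336 = 0.178571.
Step 4: Under H0, t = rho * sqrt((n-2)/(1-rho^2)) = 0.4058 ~ t(5).
Step 5: Two-sided p-value from the t-distribution with 5 df = 0.701658.
Step 6: alpha = 0.1. fail to reject H0.

rho = 0.1786, p = 0.701658, fail to reject H0 at alpha = 0.1.


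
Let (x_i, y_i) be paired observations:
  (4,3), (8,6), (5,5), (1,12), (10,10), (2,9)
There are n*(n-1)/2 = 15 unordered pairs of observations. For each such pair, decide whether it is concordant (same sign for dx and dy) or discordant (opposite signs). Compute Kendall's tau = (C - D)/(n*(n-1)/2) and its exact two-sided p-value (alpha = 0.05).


Step 1: Enumerate the 15 unordered pairs (i,j) with i<j and classify each by sign(x_j-x_i) * sign(y_j-y_i).
  (1,2):dx=+4,dy=+3->C; (1,3):dx=+1,dy=+2->C; (1,4):dx=-3,dy=+9->D; (1,5):dx=+6,dy=+7->C
  (1,6):dx=-2,dy=+6->D; (2,3):dx=-3,dy=-1->C; (2,4):dx=-7,dy=+6->D; (2,5):dx=+2,dy=+4->C
  (2,6):dx=-6,dy=+3->D; (3,4):dx=-4,dy=+7->D; (3,5):dx=+5,dy=+5->C; (3,6):dx=-3,dy=+4->D
  (4,5):dx=+9,dy=-2->D; (4,6):dx=+1,dy=-3->D; (5,6):dx=-8,dy=-1->C
Step 2: C = 7, D = 8, total pairs = 15.
Step 3: tau = (C - D)/(n(n-1)/2) = (7 - 8)/15 = -0.066667.
Step 4: Exact two-sided p-value (enumerate n! = 720 permutations of y under H0): p = 1.000000.
Step 5: alpha = 0.05. fail to reject H0.

tau_b = -0.0667 (C=7, D=8), p = 1.000000, fail to reject H0.


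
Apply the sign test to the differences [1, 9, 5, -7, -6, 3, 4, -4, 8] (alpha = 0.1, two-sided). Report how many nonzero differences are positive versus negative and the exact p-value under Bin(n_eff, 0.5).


Step 1: Discard zero differences. Original n = 9; n_eff = number of nonzero differences = 9.
Nonzero differences (with sign): +1, +9, +5, -7, -6, +3, +4, -4, +8
Step 2: Count signs: positive = 6, negative = 3.
Step 3: Under H0: P(positive) = 0.5, so the number of positives S ~ Bin(9, 0.5).
Step 4: Two-sided exact p-value = sum of Bin(9,0.5) probabilities at or below the observed probability = 0.507812.
Step 5: alpha = 0.1. fail to reject H0.

n_eff = 9, pos = 6, neg = 3, p = 0.507812, fail to reject H0.


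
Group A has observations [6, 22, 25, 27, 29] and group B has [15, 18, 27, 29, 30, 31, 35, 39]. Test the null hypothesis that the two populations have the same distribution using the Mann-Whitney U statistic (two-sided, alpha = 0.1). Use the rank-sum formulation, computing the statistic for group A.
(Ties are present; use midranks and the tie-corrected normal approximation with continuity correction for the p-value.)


Step 1: Combine and sort all 13 observations; assign midranks.
sorted (value, group): (6,X), (15,Y), (18,Y), (22,X), (25,X), (27,X), (27,Y), (29,X), (29,Y), (30,Y), (31,Y), (35,Y), (39,Y)
ranks: 6->1, 15->2, 18->3, 22->4, 25->5, 27->6.5, 27->6.5, 29->8.5, 29->8.5, 30->10, 31->11, 35->12, 39->13
Step 2: Rank sum for X: R1 = 1 + 4 + 5 + 6.5 + 8.5 = 25.
Step 3: U_X = R1 - n1(n1+1)/2 = 25 - 5*6/2 = 25 - 15 = 10.
       U_Y = n1*n2 - U_X = 40 - 10 = 30.
Step 4: Ties are present, so use the tie-corrected normal approximation (with continuity correction) for the p-value.
Step 5: p-value = 0.163169; compare to alpha = 0.1. fail to reject H0.

U_X = 10, p = 0.163169, fail to reject H0 at alpha = 0.1.


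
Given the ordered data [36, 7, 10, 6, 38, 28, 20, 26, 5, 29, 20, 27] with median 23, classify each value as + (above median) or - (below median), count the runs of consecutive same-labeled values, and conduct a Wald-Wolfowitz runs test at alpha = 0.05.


Step 1: Compute median = 23; label A = above, B = below.
Labels in order: ABBBAABABABA  (n_A = 6, n_B = 6)
Step 2: Count runs R = 9.
Step 3: Under H0 (random ordering), E[R] = 2*n_A*n_B/(n_A+n_B) + 1 = 2*6*6/12 + 1 = 7.0000.
        Var[R] = 2*n_A*n_B*(2*n_A*n_B - n_A - n_B) / ((n_A+n_B)^2 * (n_A+n_B-1)) = 4320/1584 = 2.7273.
        SD[R] = 1.6514.
Step 4: Continuity-corrected z = (R - 0.5 - E[R]) / SD[R] = (9 - 0.5 - 7.0000) / 1.6514 = 0.9083.
Step 5: Two-sided p-value via normal approximation = 2*(1 - Phi(|z|)) = 0.363722.
Step 6: alpha = 0.05. fail to reject H0.

R = 9, z = 0.9083, p = 0.363722, fail to reject H0.


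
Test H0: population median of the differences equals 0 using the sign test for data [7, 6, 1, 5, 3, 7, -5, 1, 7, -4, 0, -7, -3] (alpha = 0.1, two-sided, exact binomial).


Step 1: Discard zero differences. Original n = 13; n_eff = number of nonzero differences = 12.
Nonzero differences (with sign): +7, +6, +1, +5, +3, +7, -5, +1, +7, -4, -7, -3
Step 2: Count signs: positive = 8, negative = 4.
Step 3: Under H0: P(positive) = 0.5, so the number of positives S ~ Bin(12, 0.5).
Step 4: Two-sided exact p-value = sum of Bin(12,0.5) probabilities at or below the observed probability = 0.387695.
Step 5: alpha = 0.1. fail to reject H0.

n_eff = 12, pos = 8, neg = 4, p = 0.387695, fail to reject H0.


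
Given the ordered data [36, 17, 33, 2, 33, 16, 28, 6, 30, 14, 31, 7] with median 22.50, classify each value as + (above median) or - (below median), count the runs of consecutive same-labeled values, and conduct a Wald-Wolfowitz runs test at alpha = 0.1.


Step 1: Compute median = 22.50; label A = above, B = below.
Labels in order: ABABABABABAB  (n_A = 6, n_B = 6)
Step 2: Count runs R = 12.
Step 3: Under H0 (random ordering), E[R] = 2*n_A*n_B/(n_A+n_B) + 1 = 2*6*6/12 + 1 = 7.0000.
        Var[R] = 2*n_A*n_B*(2*n_A*n_B - n_A - n_B) / ((n_A+n_B)^2 * (n_A+n_B-1)) = 4320/1584 = 2.7273.
        SD[R] = 1.6514.
Step 4: Continuity-corrected z = (R - 0.5 - E[R]) / SD[R] = (12 - 0.5 - 7.0000) / 1.6514 = 2.7249.
Step 5: Two-sided p-value via normal approximation = 2*(1 - Phi(|z|)) = 0.006432.
Step 6: alpha = 0.1. reject H0.

R = 12, z = 2.7249, p = 0.006432, reject H0.


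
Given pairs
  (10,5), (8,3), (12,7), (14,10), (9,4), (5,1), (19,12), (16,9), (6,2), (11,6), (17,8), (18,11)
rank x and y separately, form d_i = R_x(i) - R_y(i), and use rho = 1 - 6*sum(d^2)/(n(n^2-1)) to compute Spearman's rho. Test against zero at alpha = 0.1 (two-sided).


Step 1: Rank x and y separately (midranks; no ties here).
rank(x): 10->5, 8->3, 12->7, 14->8, 9->4, 5->1, 19->12, 16->9, 6->2, 11->6, 17->10, 18->11
rank(y): 5->5, 3->3, 7->7, 10->10, 4->4, 1->1, 12->12, 9->9, 2->2, 6->6, 8->8, 11->11
Step 2: d_i = R_x(i) - R_y(i); compute d_i^2.
  (5-5)^2=0, (3-3)^2=0, (7-7)^2=0, (8-10)^2=4, (4-4)^2=0, (1-1)^2=0, (12-12)^2=0, (9-9)^2=0, (2-2)^2=0, (6-6)^2=0, (10-8)^2=4, (11-11)^2=0
sum(d^2) = 8.
Step 3: rho = 1 - 6*8 / (12*(12^2 - 1)) = 1 - 48/1716 = 0.972028.
Step 4: Under H0, t = rho * sqrt((n-2)/(1-rho^2)) = 13.0876 ~ t(10).
Step 5: Two-sided p-value from the t-distribution with 10 df = 0.000000.
Step 6: alpha = 0.1. reject H0.

rho = 0.9720, p = 0.000000, reject H0 at alpha = 0.1.


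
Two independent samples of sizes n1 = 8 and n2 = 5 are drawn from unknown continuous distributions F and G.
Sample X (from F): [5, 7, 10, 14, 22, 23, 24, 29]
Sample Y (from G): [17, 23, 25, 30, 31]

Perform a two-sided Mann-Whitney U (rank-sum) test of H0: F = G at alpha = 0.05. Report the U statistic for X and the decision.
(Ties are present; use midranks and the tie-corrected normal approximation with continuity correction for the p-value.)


Step 1: Combine and sort all 13 observations; assign midranks.
sorted (value, group): (5,X), (7,X), (10,X), (14,X), (17,Y), (22,X), (23,X), (23,Y), (24,X), (25,Y), (29,X), (30,Y), (31,Y)
ranks: 5->1, 7->2, 10->3, 14->4, 17->5, 22->6, 23->7.5, 23->7.5, 24->9, 25->10, 29->11, 30->12, 31->13
Step 2: Rank sum for X: R1 = 1 + 2 + 3 + 4 + 6 + 7.5 + 9 + 11 = 43.5.
Step 3: U_X = R1 - n1(n1+1)/2 = 43.5 - 8*9/2 = 43.5 - 36 = 7.5.
       U_Y = n1*n2 - U_X = 40 - 7.5 = 32.5.
Step 4: Ties are present, so use the tie-corrected normal approximation (with continuity correction) for the p-value.
Step 5: p-value = 0.078571; compare to alpha = 0.05. fail to reject H0.

U_X = 7.5, p = 0.078571, fail to reject H0 at alpha = 0.05.


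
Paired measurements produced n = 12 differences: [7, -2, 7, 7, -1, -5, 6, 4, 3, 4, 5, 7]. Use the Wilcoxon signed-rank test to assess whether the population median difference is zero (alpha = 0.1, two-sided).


Step 1: Drop any zero differences (none here) and take |d_i|.
|d| = [7, 2, 7, 7, 1, 5, 6, 4, 3, 4, 5, 7]
Step 2: Midrank |d_i| (ties get averaged ranks).
ranks: |7|->10.5, |2|->2, |7|->10.5, |7|->10.5, |1|->1, |5|->6.5, |6|->8, |4|->4.5, |3|->3, |4|->4.5, |5|->6.5, |7|->10.5
Step 3: Attach original signs; sum ranks with positive sign and with negative sign.
W+ = 10.5 + 10.5 + 10.5 + 8 + 4.5 + 3 + 4.5 + 6.5 + 10.5 = 68.5
W- = 2 + 1 + 6.5 = 9.5
(Check: W+ + W- = 78 should equal n(n+1)/2 = 78.)
Step 4: Test statistic W = min(W+, W-) = 9.5.
Step 5: Ties in |d|, so use the tie-corrected normal approximation.
        E[W] = n(n+1)/4 = 12*13/4 = 39.
        Tie groups: |d|=4 (t=2), |d|=5 (t=2), |d|=7 (t=4); sum(t^3 - t) = 72.
        Var[W] = n(n+1)(2n+1)/24 - sum(t^3-t)/48 = 3900/24 - 72/48 = 161.
        z = (W - E[W]) / sqrt(Var[W]) = (9.5 - 39) / 12.6886 = -2.3249.
        Two-sided p = 2*Phi(z) = 0.020076.
Step 6: alpha = 0.1. reject H0.

W+ = 68.5, W- = 9.5, W = min = 9.5, p = 0.020076, reject H0.


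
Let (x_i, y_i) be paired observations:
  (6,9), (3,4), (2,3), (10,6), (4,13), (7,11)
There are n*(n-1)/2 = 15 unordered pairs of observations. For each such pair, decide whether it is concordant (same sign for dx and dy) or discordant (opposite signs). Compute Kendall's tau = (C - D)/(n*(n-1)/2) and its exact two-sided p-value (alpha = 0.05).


Step 1: Enumerate the 15 unordered pairs (i,j) with i<j and classify each by sign(x_j-x_i) * sign(y_j-y_i).
  (1,2):dx=-3,dy=-5->C; (1,3):dx=-4,dy=-6->C; (1,4):dx=+4,dy=-3->D; (1,5):dx=-2,dy=+4->D
  (1,6):dx=+1,dy=+2->C; (2,3):dx=-1,dy=-1->C; (2,4):dx=+7,dy=+2->C; (2,5):dx=+1,dy=+9->C
  (2,6):dx=+4,dy=+7->C; (3,4):dx=+8,dy=+3->C; (3,5):dx=+2,dy=+10->C; (3,6):dx=+5,dy=+8->C
  (4,5):dx=-6,dy=+7->D; (4,6):dx=-3,dy=+5->D; (5,6):dx=+3,dy=-2->D
Step 2: C = 10, D = 5, total pairs = 15.
Step 3: tau = (C - D)/(n(n-1)/2) = (10 - 5)/15 = 0.333333.
Step 4: Exact two-sided p-value (enumerate n! = 720 permutations of y under H0): p = 0.469444.
Step 5: alpha = 0.05. fail to reject H0.

tau_b = 0.3333 (C=10, D=5), p = 0.469444, fail to reject H0.


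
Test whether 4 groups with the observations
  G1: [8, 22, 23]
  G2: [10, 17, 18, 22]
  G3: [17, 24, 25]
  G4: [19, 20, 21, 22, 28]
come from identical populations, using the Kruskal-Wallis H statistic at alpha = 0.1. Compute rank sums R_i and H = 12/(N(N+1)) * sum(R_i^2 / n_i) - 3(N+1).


Step 1: Combine all N = 15 observations and assign midranks.
sorted (value, group, rank): (8,G1,1), (10,G2,2), (17,G2,3.5), (17,G3,3.5), (18,G2,5), (19,G4,6), (20,G4,7), (21,G4,8), (22,G1,10), (22,G2,10), (22,G4,10), (23,G1,12), (24,G3,13), (25,G3,14), (28,G4,15)
Step 2: Sum ranks within each group.
R_1 = 23 (n_1 = 3)
R_2 = 20.5 (n_2 = 4)
R_3 = 30.5 (n_3 = 3)
R_4 = 46 (n_4 = 5)
Step 3: H = 12/(N(N+1)) * sum(R_i^2/n_i) - 3(N+1)
     = 12/(15*16) * (23^2/3 + 20.5^2/4 + 30.5^2/3 + 46^2/5) - 3*16
     = 0.050000 * 1014.68 - 48
     = 2.733958.
Step 4: Ties present; correction factor C = 1 - 30/(15^3 - 15) = 0.991071. Corrected H = 2.733958 / 0.991071 = 2.758589.
Step 5: Under H0, H ~ chi^2(3); p-value = 0.430362.
Step 6: alpha = 0.1. fail to reject H0.

H = 2.7586, df = 3, p = 0.430362, fail to reject H0.
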